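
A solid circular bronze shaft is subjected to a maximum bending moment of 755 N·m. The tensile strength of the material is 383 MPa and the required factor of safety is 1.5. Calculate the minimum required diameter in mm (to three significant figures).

σ_allow = 383/1.5 = 255.3 MPa.
For a solid circular section σ = 32M/(πd³), so d³ = 32M/(π σ_allow) = 32×755000/(π×255.3) = 30120 mm³.
d = 31.11 mm.

d = 31.1 mm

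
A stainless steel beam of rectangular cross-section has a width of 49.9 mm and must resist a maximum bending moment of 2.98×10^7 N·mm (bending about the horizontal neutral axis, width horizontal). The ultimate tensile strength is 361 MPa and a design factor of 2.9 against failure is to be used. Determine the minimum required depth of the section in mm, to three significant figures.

σ_allow = 361/2.9 = 124.5 MPa.
For a rectangular section σ = 6M/(bh²), so h² = 6M/(b σ_allow) = 6×2.9800×10^7/(49.9×124.5) = 28780 mm².
h = 169.7 mm.

h = 170 mm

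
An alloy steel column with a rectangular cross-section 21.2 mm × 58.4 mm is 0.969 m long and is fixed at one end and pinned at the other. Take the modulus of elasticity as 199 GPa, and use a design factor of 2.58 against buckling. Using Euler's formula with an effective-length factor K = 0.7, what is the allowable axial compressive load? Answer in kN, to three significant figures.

Buckling occurs about the weak axis: I_min = h·b³/12 = 58.4×21.2³/12 = 46370 mm⁴ (b = 21.2 mm is the smaller dimension).
Effective length L_e = KL = 0.7×0.969 m = 678.3 mm.
Euler critical load P_cr = π²EI/L_e² = π²×199000×46370/678.3² = 197900 N.
P_allow = P_cr/n = 197900/2.58 = 76720 N.

P_allow = 76.7 kN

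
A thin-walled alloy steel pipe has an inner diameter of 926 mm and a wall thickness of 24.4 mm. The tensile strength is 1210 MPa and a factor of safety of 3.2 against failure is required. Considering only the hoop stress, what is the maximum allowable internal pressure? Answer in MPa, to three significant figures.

σ_allow = 1210/3.2 = 378.1 MPa.
σ_h = pD/(2t) → p_allow = 2σ_allow t/D = 2×378.1×24.4/926 = 19.93 MPa.

p_allow = 19.9 MPa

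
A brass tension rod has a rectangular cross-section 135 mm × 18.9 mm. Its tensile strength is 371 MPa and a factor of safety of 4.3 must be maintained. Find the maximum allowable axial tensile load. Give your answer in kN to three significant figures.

σ_allow = 371/4.3 = 86.28 MPa.
A = 135×18.9 = 2552 mm².
F_allow = σ_allow × A = 86.28×2552 = 220100 N.

F_allow = 220 kN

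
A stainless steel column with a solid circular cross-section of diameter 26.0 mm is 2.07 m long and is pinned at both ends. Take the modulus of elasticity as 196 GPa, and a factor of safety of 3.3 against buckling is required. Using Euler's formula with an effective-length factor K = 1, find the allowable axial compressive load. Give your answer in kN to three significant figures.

P_allow = 3.07 kN

I = πd⁴/64 = π×26.0⁴/64 = 22430 mm⁴.
Effective length L_e = KL = 1×2.07 m = 2070 mm.
Euler critical load P_cr = π²EI/L_e² = π²×196000×22430/2070² = 10130 N.
P_allow = P_cr/n = 10130/3.3 = 3069 N.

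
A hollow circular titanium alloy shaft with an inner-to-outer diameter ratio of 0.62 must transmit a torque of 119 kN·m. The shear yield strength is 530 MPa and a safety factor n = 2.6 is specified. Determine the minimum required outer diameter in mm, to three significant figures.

d_o = 152 mm

τ_allow = 530/2.6 = 203.8 MPa.
For a hollow shaft τ = 16T/[πd_o³(1−k⁴)] with k = 0.62, so 1−k⁴ = 0.8522.
d_o³ = 16T/[π τ_allow (1−k⁴)] = 16×1.1900×10^8/(π×203.8×0.8522) = 3.489×10^6 mm³.
d_o = 151.7 mm.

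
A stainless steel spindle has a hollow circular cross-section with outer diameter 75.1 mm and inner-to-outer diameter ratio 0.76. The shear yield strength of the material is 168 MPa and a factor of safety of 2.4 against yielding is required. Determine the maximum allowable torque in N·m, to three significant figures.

T_allow = 3880 N·m

τ_allow = 168/2.4 = 70.00 MPa.
For a hollow shaft T_allow = τ_allow·πd_o³(1−k⁴)/16 with 1−k⁴ = 0.6664, so πd_o³(1−k⁴)/16 = 55420 mm³.
T_allow = 70.00×55420 = 3.879×10^6 N·mm = 3879 N·m.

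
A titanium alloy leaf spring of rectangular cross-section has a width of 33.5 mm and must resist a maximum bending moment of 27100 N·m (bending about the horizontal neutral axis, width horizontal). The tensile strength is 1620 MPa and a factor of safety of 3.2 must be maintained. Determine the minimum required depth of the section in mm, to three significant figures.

σ_allow = 1620/3.2 = 506.2 MPa.
For a rectangular section σ = 6M/(bh²), so h² = 6M/(b σ_allow) = 6×2.7100×10^7/(33.5×506.2) = 9588 mm².
h = 97.92 mm.

h = 97.9 mm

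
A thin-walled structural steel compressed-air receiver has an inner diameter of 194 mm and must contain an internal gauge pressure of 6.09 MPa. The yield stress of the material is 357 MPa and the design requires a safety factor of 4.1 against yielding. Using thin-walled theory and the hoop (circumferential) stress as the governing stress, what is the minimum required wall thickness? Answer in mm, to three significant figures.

t = 6.78 mm

σ_allow = 357/4.1 = 87.07 MPa.
Hoop stress σ_h = pD/(2t), so t = pD/(2σ_allow) = 6.09×194/(2×87.07) = 6.784 mm.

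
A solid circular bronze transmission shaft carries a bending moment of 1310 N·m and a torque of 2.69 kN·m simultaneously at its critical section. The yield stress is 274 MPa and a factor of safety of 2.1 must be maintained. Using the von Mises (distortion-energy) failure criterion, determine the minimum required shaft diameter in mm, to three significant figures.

σ_allow = σ_y/n = 274/2.1 = 130.5 MPa.
For a solid shaft σ_b = 32M/(πd³) and τ = 16T/(πd³), so the von Mises stress is σ' = (16/πd³)·√(4M²+3T²).
√(4M²+3T²) = √(4×(1.310×10^6)² + 3×(2.690×10^6)²) = 5.345×10^6 N·mm.
d³ = 16×5.345×10^6/(π×130.5) = 208600 mm³.
d = 59.31 mm.

d = 59.3 mm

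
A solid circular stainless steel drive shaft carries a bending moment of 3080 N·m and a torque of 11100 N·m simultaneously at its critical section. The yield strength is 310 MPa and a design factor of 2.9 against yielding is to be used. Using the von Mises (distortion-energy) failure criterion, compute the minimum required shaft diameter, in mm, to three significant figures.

σ_allow = σ_y/n = 310/2.9 = 106.9 MPa.
For a solid shaft σ_b = 32M/(πd³) and τ = 16T/(πd³), so the von Mises stress is σ' = (16/πd³)·√(4M²+3T²).
√(4M²+3T²) = √(4×(3.080×10^6)² + 3×(1.110×10^7)²) = 2.019×10^7 N·mm.
d³ = 16×2.019×10^7/(π×106.9) = 961900 mm³.
d = 98.71 mm.

d = 98.7 mm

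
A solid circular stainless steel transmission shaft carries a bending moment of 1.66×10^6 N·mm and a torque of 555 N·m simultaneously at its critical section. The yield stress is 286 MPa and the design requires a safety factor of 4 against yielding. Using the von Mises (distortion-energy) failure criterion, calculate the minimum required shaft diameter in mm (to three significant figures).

d = 62.7 mm

σ_allow = σ_y/n = 286/4 = 71.50 MPa.
For a solid shaft σ_b = 32M/(πd³) and τ = 16T/(πd³), so the von Mises stress is σ' = (16/πd³)·√(4M²+3T²).
√(4M²+3T²) = √(4×(1.660×10^6)² + 3×(555000)²) = 3.456×10^6 N·mm.
d³ = 16×3.456×10^6/(π×71.50) = 246200 mm³.
d = 62.68 mm.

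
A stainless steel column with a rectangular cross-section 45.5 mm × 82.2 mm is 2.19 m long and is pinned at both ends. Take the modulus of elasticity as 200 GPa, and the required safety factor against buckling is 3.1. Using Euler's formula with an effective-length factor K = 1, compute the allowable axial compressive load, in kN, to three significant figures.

Buckling occurs about the weak axis: I_min = h·b³/12 = 82.2×45.5³/12 = 645200 mm⁴ (b = 45.5 mm is the smaller dimension).
Effective length L_e = KL = 1×2.19 m = 2190 mm.
Euler critical load P_cr = π²EI/L_e² = π²×200000×645200/2190² = 265600 N.
P_allow = P_cr/n = 265600/3.1 = 85670 N.

P_allow = 85.7 kN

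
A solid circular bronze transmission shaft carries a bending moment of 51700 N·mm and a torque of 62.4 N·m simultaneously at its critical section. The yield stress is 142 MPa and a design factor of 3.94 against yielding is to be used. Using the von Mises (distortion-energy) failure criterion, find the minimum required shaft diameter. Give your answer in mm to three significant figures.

σ_allow = σ_y/n = 142/3.94 = 36.04 MPa.
For a solid shaft σ_b = 32M/(πd³) and τ = 16T/(πd³), so the von Mises stress is σ' = (16/πd³)·√(4M²+3T²).
√(4M²+3T²) = √(4×(51700)² + 3×(62400)²) = 149600 N·mm.
d³ = 16×149600/(π×36.04) = 21140 mm³.
d = 27.65 mm.

d = 27.6 mm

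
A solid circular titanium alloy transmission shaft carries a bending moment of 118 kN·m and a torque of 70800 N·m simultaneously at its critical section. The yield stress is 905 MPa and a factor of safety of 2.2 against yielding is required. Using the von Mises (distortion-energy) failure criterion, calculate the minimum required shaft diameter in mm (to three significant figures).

d = 149 mm

σ_allow = σ_y/n = 905/2.2 = 411.4 MPa.
For a solid shaft σ_b = 32M/(πd³) and τ = 16T/(πd³), so the von Mises stress is σ' = (16/πd³)·√(4M²+3T²).
√(4M²+3T²) = √(4×(1.180×10^8)² + 3×(7.080×10^7)²) = 2.660×10^8 N·mm.
d³ = 16×2.660×10^8/(π×411.4) = 3.293×10^6 mm³.
d = 148.8 mm.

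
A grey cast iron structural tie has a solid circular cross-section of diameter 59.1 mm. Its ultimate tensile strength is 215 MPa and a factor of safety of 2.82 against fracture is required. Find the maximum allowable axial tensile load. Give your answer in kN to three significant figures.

σ_allow = 215/2.82 = 76.24 MPa.
A = πd²/4 = π×59.1²/4 = 2743 mm².
F_allow = σ_allow × A = 76.24×2743 = 209100 N.

F_allow = 209 kN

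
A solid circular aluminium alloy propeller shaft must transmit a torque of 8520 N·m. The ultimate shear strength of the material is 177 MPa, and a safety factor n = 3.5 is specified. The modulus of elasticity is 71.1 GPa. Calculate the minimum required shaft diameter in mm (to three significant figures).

Allowable shear stress τ_allow = 177/3.5 = 50.57 MPa.
For a solid shaft τ = 16T/(πd³), so d³ = 16T/(π τ_allow) = 16×8520000/(π×50.57) = 858000 mm³.
d = (858000)^(1/3) = 95.02 mm.

d = 95.0 mm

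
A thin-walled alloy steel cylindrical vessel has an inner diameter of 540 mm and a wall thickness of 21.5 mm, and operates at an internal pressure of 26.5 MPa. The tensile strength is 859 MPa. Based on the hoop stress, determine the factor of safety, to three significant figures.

n = 2.58

σ_h = pD/(2t) = 26.5×540/(2×21.5) = 332.8 MPa.
n = 859/332.8 = 2.581.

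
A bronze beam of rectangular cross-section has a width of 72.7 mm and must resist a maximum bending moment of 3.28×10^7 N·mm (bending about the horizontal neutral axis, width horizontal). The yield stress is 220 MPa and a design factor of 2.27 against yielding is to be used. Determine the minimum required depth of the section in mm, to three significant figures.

h = 167 mm

σ_allow = 220/2.27 = 96.92 MPa.
For a rectangular section σ = 6M/(bh²), so h² = 6M/(b σ_allow) = 6×3.2800×10^7/(72.7×96.92) = 27930 mm².
h = 167.1 mm.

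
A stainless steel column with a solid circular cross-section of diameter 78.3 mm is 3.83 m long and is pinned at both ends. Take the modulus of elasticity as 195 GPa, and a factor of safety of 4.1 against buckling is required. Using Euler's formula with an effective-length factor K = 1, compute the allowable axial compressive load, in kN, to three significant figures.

P_allow = 59.0 kN

I = πd⁴/64 = π×78.3⁴/64 = 1.845×10^6 mm⁴.
Effective length L_e = KL = 1×3.83 m = 3830 mm.
Euler critical load P_cr = π²EI/L_e² = π²×195000×1.845×10^6/3830² = 242100 N.
P_allow = P_cr/n = 242100/4.1 = 59040 N.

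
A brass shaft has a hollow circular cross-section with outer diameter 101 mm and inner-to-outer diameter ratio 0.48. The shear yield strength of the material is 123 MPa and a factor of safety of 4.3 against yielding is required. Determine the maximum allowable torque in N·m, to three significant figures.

τ_allow = 123/4.3 = 28.60 MPa.
For a hollow shaft T_allow = τ_allow·πd_o³(1−k⁴)/16 with 1−k⁴ = 0.9469, so πd_o³(1−k⁴)/16 = 191600 mm³.
T_allow = 28.60×191600 = 5.480×10^6 N·mm = 5480 N·m.

T_allow = 5480 N·m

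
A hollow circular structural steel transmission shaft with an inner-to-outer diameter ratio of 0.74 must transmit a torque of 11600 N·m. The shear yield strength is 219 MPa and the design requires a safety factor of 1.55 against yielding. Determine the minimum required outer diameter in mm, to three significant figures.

τ_allow = 219/1.55 = 141.3 MPa.
For a hollow shaft τ = 16T/[πd_o³(1−k⁴)] with k = 0.74, so 1−k⁴ = 0.7001.
d_o³ = 16T/[π τ_allow (1−k⁴)] = 16×1.1600×10^7/(π×141.3×0.7001) = 597200 mm³.
d_o = 84.21 mm.

d_o = 84.2 mm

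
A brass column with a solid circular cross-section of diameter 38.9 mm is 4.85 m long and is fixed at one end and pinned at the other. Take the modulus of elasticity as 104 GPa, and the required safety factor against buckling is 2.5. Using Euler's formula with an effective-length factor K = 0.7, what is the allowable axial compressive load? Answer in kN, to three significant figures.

P_allow = 4.00 kN

I = πd⁴/64 = π×38.9⁴/64 = 112400 mm⁴.
Effective length L_e = KL = 0.7×4.85 m = 3395 mm.
Euler critical load P_cr = π²EI/L_e² = π²×104000×112400/3395² = 10010 N.
P_allow = P_cr/n = 10010/2.5 = 4004 N.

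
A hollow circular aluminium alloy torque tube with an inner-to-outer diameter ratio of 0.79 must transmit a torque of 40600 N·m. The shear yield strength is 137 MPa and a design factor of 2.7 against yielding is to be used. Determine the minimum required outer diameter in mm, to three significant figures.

τ_allow = 137/2.7 = 50.74 MPa.
For a hollow shaft τ = 16T/[πd_o³(1−k⁴)] with k = 0.79, so 1−k⁴ = 0.6105.
d_o³ = 16T/[π τ_allow (1−k⁴)] = 16×4.0600×10^7/(π×50.74×0.6105) = 6.675×10^6 mm³.
d_o = 188.3 mm.

d_o = 188 mm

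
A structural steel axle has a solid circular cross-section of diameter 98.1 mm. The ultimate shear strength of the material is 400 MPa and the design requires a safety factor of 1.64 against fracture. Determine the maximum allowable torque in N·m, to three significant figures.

T_allow = 45200 N·m

τ_allow = 400/1.64 = 243.9 MPa.
For a solid shaft T_allow = τ_allow·πd³/16; πd³/16 = π×98.1³/16 = 185400 mm³.
T_allow = 243.9×185400 = 4.521×10^7 N·mm = 45210 N·m.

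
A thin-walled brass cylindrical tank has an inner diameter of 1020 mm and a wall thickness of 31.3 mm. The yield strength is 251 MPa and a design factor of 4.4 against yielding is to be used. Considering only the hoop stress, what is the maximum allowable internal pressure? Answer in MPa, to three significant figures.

p_allow = 3.50 MPa

σ_allow = 251/4.4 = 57.05 MPa.
σ_h = pD/(2t) → p_allow = 2σ_allow t/D = 2×57.05×31.3/1020 = 3.501 MPa.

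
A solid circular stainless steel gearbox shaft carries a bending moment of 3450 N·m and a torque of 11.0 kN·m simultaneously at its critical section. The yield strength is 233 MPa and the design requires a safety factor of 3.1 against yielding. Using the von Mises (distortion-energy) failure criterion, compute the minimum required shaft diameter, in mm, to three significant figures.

σ_allow = σ_y/n = 233/3.1 = 75.16 MPa.
For a solid shaft σ_b = 32M/(πd³) and τ = 16T/(πd³), so the von Mises stress is σ' = (16/πd³)·√(4M²+3T²).
√(4M²+3T²) = √(4×(3.450×10^6)² + 3×(1.100×10^7)²) = 2.026×10^7 N·mm.
d³ = 16×2.026×10^7/(π×75.16) = 1.373×10^6 mm³.
d = 111.1 mm.

d = 111 mm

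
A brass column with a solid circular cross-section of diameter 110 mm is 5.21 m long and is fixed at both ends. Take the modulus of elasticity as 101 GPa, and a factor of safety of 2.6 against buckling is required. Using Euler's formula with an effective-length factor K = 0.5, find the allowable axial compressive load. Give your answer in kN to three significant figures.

I = πd⁴/64 = π×110⁴/64 = 7.187×10^6 mm⁴.
Effective length L_e = KL = 0.5×5.21 m = 2605 mm.
Euler critical load P_cr = π²EI/L_e² = π²×101000×7.187×10^6/2605² = 1.056×10^6 N.
P_allow = P_cr/n = 1.056×10^6/2.6 = 406000 N.

P_allow = 406 kN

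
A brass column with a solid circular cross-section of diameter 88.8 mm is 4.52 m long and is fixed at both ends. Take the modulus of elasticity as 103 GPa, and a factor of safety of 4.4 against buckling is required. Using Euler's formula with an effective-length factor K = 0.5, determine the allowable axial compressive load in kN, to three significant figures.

P_allow = 138 kN

I = πd⁴/64 = π×88.8⁴/64 = 3.052×10^6 mm⁴.
Effective length L_e = KL = 0.5×4.52 m = 2260 mm.
Euler critical load P_cr = π²EI/L_e² = π²×103000×3.052×10^6/2260² = 607500 N.
P_allow = P_cr/n = 607500/4.4 = 138100 N.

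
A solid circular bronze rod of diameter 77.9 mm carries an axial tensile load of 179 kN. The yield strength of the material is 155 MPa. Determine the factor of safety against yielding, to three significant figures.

n = 4.13

A = πd²/4 = 4766 mm².
σ = F/A = 179000/4766 = 37.56 MPa.
n = 155/37.56 = 4.127.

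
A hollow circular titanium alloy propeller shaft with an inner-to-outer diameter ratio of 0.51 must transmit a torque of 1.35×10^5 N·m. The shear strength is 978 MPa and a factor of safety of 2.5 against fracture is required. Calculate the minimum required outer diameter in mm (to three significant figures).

τ_allow = 978/2.5 = 391.2 MPa.
For a hollow shaft τ = 16T/[πd_o³(1−k⁴)] with k = 0.51, so 1−k⁴ = 0.9323.
d_o³ = 16T/[π τ_allow (1−k⁴)] = 16×1.3500×10^8/(π×391.2×0.9323) = 1.885×10^6 mm³.
d_o = 123.5 mm.

d_o = 124 mm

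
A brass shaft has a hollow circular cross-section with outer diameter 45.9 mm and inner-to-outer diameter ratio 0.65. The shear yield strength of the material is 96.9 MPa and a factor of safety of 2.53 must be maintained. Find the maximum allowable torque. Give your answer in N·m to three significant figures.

T_allow = 597 N·m

τ_allow = 96.9/2.53 = 38.30 MPa.
For a hollow shaft T_allow = τ_allow·πd_o³(1−k⁴)/16 with 1−k⁴ = 0.8215, so πd_o³(1−k⁴)/16 = 15600 mm³.
T_allow = 38.30×15600 = 597400 N·mm = 597.4 N·m.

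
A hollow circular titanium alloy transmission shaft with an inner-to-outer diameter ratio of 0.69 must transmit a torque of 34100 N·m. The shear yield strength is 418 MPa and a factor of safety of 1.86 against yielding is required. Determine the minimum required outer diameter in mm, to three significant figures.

τ_allow = 418/1.86 = 224.7 MPa.
For a hollow shaft τ = 16T/[πd_o³(1−k⁴)] with k = 0.69, so 1−k⁴ = 0.7733.
d_o³ = 16T/[π τ_allow (1−k⁴)] = 16×3.4100×10^7/(π×224.7×0.7733) = 999300 mm³.
d_o = 99.98 mm.

d_o = 100 mm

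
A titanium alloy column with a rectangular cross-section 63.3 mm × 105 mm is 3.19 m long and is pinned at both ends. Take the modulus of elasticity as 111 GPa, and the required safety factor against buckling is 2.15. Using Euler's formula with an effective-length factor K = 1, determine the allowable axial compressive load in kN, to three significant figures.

Buckling occurs about the weak axis: I_min = h·b³/12 = 105×63.3³/12 = 2.219×10^6 mm⁴ (b = 63.3 mm is the smaller dimension).
Effective length L_e = KL = 1×3.19 m = 3190 mm.
Euler critical load P_cr = π²EI/L_e² = π²×111000×2.219×10^6/3190² = 238900 N.
P_allow = P_cr/n = 238900/2.15 = 111100 N.

P_allow = 111 kN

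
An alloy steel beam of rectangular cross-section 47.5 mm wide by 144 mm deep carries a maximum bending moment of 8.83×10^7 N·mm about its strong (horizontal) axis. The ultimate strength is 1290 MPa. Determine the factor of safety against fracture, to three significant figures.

Section modulus S = bh²/6 = 47.5×144²/6 = 164200 mm³.
σ = M/S = 8.8300×10^7/164200 = 537.9 MPa.
n = 1290/537.9 = 2.398.

n = 2.40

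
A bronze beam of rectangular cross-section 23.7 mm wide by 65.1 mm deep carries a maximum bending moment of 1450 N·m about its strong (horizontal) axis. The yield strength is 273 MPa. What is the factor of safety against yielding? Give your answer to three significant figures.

n = 3.15

Section modulus S = bh²/6 = 23.7×65.1²/6 = 16740 mm³.
σ = M/S = 1450000/16740 = 86.62 MPa.
n = 273/86.62 = 3.152.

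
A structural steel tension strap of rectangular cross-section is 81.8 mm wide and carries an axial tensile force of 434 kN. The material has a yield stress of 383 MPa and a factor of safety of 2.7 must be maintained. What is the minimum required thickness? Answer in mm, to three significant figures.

σ_allow = 383/2.7 = 141.9 MPa.
Required area A = F/σ_allow = 434000/141.9 = 3060 mm².
t = A/w = 3060/81.8 = 37.40 mm.

t = 37.4 mm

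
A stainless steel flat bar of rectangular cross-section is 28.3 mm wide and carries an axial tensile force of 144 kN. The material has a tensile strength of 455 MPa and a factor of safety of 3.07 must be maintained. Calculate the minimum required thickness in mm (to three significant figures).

t = 34.3 mm

σ_allow = 455/3.07 = 148.2 MPa.
Required area A = F/σ_allow = 144000/148.2 = 971.6 mm².
t = A/w = 971.6/28.3 = 34.33 mm.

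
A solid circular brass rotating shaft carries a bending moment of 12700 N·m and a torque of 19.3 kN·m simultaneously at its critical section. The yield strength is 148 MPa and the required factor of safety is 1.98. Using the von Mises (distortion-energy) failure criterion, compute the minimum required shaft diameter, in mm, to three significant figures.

d = 142 mm

σ_allow = σ_y/n = 148/1.98 = 74.75 MPa.
For a solid shaft σ_b = 32M/(πd³) and τ = 16T/(πd³), so the von Mises stress is σ' = (16/πd³)·√(4M²+3T²).
√(4M²+3T²) = √(4×(1.270×10^7)² + 3×(1.930×10^7)²) = 4.198×10^7 N·mm.
d³ = 16×4.198×10^7/(π×74.75) = 2.861×10^6 mm³.
d = 142.0 mm.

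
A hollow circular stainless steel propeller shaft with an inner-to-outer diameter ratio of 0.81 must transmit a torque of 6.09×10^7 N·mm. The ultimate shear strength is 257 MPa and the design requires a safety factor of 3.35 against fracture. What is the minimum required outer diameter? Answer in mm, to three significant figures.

d_o = 192 mm

τ_allow = 257/3.35 = 76.72 MPa.
For a hollow shaft τ = 16T/[πd_o³(1−k⁴)] with k = 0.81, so 1−k⁴ = 0.5695.
d_o³ = 16T/[π τ_allow (1−k⁴)] = 16×6.0900×10^7/(π×76.72×0.5695) = 7.099×10^6 mm³.
d_o = 192.2 mm.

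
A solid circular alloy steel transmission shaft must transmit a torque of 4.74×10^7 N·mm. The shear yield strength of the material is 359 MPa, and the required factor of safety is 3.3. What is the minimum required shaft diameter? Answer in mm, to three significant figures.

d = 130 mm

Allowable shear stress τ_allow = 359/3.3 = 108.8 MPa.
For a solid shaft τ = 16T/(πd³), so d³ = 16T/(π τ_allow) = 16×4.7400×10^7/(π×108.8) = 2.219×10^6 mm³.
d = (2.219×10^6)^(1/3) = 130.4 mm.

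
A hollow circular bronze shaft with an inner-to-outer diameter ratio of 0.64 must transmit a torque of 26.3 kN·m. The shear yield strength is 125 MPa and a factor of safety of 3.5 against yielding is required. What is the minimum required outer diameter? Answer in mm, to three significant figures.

τ_allow = 125/3.5 = 35.71 MPa.
For a hollow shaft τ = 16T/[πd_o³(1−k⁴)] with k = 0.64, so 1−k⁴ = 0.8322.
d_o³ = 16T/[π τ_allow (1−k⁴)] = 16×2.6300×10^7/(π×35.71×0.8322) = 4.507×10^6 mm³.
d_o = 165.2 mm.

d_o = 165 mm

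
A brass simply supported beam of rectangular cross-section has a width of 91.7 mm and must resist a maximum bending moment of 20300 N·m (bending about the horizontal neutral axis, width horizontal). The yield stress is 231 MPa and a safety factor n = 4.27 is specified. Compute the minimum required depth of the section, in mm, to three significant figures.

σ_allow = 231/4.27 = 54.10 MPa.
For a rectangular section σ = 6M/(bh²), so h² = 6M/(b σ_allow) = 6×2.0300×10^7/(91.7×54.10) = 24550 mm².
h = 156.7 mm.

h = 157 mm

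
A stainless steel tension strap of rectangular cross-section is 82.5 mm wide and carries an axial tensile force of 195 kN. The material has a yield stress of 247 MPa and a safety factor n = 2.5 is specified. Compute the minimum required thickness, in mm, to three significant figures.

t = 23.9 mm

σ_allow = 247/2.5 = 98.80 MPa.
Required area A = F/σ_allow = 195000/98.80 = 1974 mm².
t = A/w = 1974/82.5 = 23.92 mm.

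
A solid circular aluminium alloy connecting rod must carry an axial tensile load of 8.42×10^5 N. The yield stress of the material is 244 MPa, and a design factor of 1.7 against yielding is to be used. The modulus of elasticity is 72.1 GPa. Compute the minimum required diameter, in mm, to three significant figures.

Allowable stress σ_allow = 244/1.7 = 143.5 MPa.
Required area A = F/σ_allow = 842000/143.5 = 5866 mm².
A = πd²/4 → d = √(4A/π) = 86.43 mm.

d = 86.4 mm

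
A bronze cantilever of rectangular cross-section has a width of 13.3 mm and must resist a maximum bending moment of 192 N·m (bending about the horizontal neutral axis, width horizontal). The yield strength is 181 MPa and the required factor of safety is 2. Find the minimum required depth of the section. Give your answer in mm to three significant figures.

h = 30.9 mm

σ_allow = 181/2 = 90.50 MPa.
For a rectangular section σ = 6M/(bh²), so h² = 6M/(b σ_allow) = 6×192000/(13.3×90.50) = 957.1 mm².
h = 30.94 mm.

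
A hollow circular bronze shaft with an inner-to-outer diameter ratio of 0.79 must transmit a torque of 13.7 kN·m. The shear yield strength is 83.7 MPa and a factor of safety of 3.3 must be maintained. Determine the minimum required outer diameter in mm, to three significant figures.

d_o = 165 mm

τ_allow = 83.7/3.3 = 25.36 MPa.
For a hollow shaft τ = 16T/[πd_o³(1−k⁴)] with k = 0.79, so 1−k⁴ = 0.6105.
d_o³ = 16T/[π τ_allow (1−k⁴)] = 16×1.3700×10^7/(π×25.36×0.6105) = 4.506×10^6 mm³.
d_o = 165.2 mm.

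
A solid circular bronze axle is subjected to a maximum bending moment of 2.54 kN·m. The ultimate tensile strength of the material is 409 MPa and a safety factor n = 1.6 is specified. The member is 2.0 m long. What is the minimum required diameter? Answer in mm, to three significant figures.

d = 46.6 mm

σ_allow = 409/1.6 = 255.6 MPa.
For a solid circular section σ = 32M/(πd³), so d³ = 32M/(π σ_allow) = 32×2540000/(π×255.6) = 101200 mm³.
d = 46.60 mm.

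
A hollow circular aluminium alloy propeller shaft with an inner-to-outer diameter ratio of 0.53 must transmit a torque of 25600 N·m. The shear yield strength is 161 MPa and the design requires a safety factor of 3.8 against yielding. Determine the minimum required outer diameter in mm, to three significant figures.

τ_allow = 161/3.8 = 42.37 MPa.
For a hollow shaft τ = 16T/[πd_o³(1−k⁴)] with k = 0.53, so 1−k⁴ = 0.9211.
d_o³ = 16T/[π τ_allow (1−k⁴)] = 16×2.5600×10^7/(π×42.37×0.9211) = 3.341×10^6 mm³.
d_o = 149.5 mm.

d_o = 149 mm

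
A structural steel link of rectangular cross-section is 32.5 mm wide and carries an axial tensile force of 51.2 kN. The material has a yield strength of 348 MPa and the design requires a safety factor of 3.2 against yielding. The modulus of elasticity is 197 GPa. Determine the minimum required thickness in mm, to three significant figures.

σ_allow = 348/3.2 = 108.8 MPa.
Required area A = F/σ_allow = 51200/108.8 = 470.8 mm².
t = A/w = 470.8/32.5 = 14.49 mm.

t = 14.5 mm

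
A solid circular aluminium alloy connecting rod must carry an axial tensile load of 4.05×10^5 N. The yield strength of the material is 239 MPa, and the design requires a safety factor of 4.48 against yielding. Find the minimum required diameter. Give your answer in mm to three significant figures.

d = 98.3 mm

Allowable stress σ_allow = 239/4.48 = 53.35 MPa.
Required area A = F/σ_allow = 405000/53.35 = 7592 mm².
A = πd²/4 → d = √(4A/π) = 98.32 mm.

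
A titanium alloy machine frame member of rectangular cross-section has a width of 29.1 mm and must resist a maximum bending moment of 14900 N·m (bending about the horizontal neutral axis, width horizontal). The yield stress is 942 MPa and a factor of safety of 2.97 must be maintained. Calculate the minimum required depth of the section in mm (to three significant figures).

h = 98.4 mm

σ_allow = 942/2.97 = 317.2 MPa.
For a rectangular section σ = 6M/(bh²), so h² = 6M/(b σ_allow) = 6×1.4900×10^7/(29.1×317.2) = 9686 mm².
h = 98.42 mm.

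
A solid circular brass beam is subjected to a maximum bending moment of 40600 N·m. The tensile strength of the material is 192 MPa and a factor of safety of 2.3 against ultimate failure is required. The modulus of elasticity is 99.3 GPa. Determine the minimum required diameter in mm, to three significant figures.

σ_allow = 192/2.3 = 83.48 MPa.
For a solid circular section σ = 32M/(πd³), so d³ = 32M/(π σ_allow) = 32×4.0600×10^7/(π×83.48) = 4.954×10^6 mm³.
d = 170.5 mm.

d = 170 mm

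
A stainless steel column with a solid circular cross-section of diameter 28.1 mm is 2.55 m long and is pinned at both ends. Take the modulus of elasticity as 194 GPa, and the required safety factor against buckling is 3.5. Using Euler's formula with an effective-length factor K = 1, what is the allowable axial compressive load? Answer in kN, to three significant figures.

I = πd⁴/64 = π×28.1⁴/64 = 30610 mm⁴.
Effective length L_e = KL = 1×2.55 m = 2550 mm.
Euler critical load P_cr = π²EI/L_e² = π²×194000×30610/2550² = 9012 N.
P_allow = P_cr/n = 9012/3.5 = 2575 N.

P_allow = 2.57 kN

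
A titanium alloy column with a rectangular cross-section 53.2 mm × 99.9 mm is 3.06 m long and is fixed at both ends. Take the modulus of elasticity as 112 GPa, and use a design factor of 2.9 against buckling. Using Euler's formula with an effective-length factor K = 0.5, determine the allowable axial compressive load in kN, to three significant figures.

Buckling occurs about the weak axis: I_min = h·b³/12 = 99.9×53.2³/12 = 1.253×10^6 mm⁴ (b = 53.2 mm is the smaller dimension).
Effective length L_e = KL = 0.5×3.06 m = 1530 mm.
Euler critical load P_cr = π²EI/L_e² = π²×112000×1.253×10^6/1530² = 591900 N.
P_allow = P_cr/n = 591900/2.9 = 204100 N.

P_allow = 204 kN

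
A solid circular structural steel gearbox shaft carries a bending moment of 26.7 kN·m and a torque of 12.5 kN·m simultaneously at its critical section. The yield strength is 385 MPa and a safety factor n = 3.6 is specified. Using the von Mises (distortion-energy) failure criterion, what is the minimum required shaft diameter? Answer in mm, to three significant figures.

d = 140 mm

σ_allow = σ_y/n = 385/3.6 = 106.9 MPa.
For a solid shaft σ_b = 32M/(πd³) and τ = 16T/(πd³), so the von Mises stress is σ' = (16/πd³)·√(4M²+3T²).
√(4M²+3T²) = √(4×(2.670×10^7)² + 3×(1.250×10^7)²) = 5.762×10^7 N·mm.
d³ = 16×5.762×10^7/(π×106.9) = 2.744×10^6 mm³.
d = 140.0 mm.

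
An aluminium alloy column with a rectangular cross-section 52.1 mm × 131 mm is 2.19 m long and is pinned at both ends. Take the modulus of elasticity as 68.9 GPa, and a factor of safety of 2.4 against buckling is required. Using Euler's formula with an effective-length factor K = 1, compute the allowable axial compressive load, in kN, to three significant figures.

P_allow = 91.2 kN

Buckling occurs about the weak axis: I_min = h·b³/12 = 131×52.1³/12 = 1.544×10^6 mm⁴ (b = 52.1 mm is the smaller dimension).
Effective length L_e = KL = 1×2.19 m = 2190 mm.
Euler critical load P_cr = π²EI/L_e² = π²×68900×1.544×10^6/2190² = 218900 N.
P_allow = P_cr/n = 218900/2.4 = 91210 N.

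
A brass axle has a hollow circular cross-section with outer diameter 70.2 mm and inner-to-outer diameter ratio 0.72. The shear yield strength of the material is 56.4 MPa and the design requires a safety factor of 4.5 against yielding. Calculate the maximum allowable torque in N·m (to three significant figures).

T_allow = 623 N·m

τ_allow = 56.4/4.5 = 12.53 MPa.
For a hollow shaft T_allow = τ_allow·πd_o³(1−k⁴)/16 with 1−k⁴ = 0.7313, so πd_o³(1−k⁴)/16 = 49670 mm³.
T_allow = 12.53×49670 = 622600 N·mm = 622.6 N·m.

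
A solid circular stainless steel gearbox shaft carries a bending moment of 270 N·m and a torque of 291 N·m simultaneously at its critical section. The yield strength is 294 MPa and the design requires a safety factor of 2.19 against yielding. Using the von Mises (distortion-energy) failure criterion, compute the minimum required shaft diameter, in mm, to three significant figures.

d = 30.4 mm

σ_allow = σ_y/n = 294/2.19 = 134.2 MPa.
For a solid shaft σ_b = 32M/(πd³) and τ = 16T/(πd³), so the von Mises stress is σ' = (16/πd³)·√(4M²+3T²).
√(4M²+3T²) = √(4×(270000)² + 3×(291000)²) = 738700 N·mm.
d³ = 16×738700/(π×134.2) = 28020 mm³.
d = 30.37 mm.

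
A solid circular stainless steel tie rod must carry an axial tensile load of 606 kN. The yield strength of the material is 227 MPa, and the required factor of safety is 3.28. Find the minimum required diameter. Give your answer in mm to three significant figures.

Allowable stress σ_allow = 227/3.28 = 69.21 MPa.
Required area A = F/σ_allow = 606000/69.21 = 8756 mm².
A = πd²/4 → d = √(4A/π) = 105.6 mm.

d = 106 mm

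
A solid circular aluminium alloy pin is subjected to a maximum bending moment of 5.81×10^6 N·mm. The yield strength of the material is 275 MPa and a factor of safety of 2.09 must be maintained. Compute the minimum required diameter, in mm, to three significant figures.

d = 76.6 mm

σ_allow = 275/2.09 = 131.6 MPa.
For a solid circular section σ = 32M/(πd³), so d³ = 32M/(π σ_allow) = 32×5810000/(π×131.6) = 449800 mm³.
d = 76.62 mm.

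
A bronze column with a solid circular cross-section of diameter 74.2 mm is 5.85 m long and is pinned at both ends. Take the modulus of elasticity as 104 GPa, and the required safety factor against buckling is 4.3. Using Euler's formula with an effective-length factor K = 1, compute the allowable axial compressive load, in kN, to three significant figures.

I = πd⁴/64 = π×74.2⁴/64 = 1.488×10^6 mm⁴.
Effective length L_e = KL = 1×5.85 m = 5850 mm.
Euler critical load P_cr = π²EI/L_e² = π²×104000×1.488×10^6/5850² = 44630 N.
P_allow = P_cr/n = 44630/4.3 = 10380 N.

P_allow = 10.4 kN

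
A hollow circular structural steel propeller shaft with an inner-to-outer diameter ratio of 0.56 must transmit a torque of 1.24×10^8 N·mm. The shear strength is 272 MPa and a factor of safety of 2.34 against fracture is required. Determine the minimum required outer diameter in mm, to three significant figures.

τ_allow = 272/2.34 = 116.2 MPa.
For a hollow shaft τ = 16T/[πd_o³(1−k⁴)] with k = 0.56, so 1−k⁴ = 0.9017.
d_o³ = 16T/[π τ_allow (1−k⁴)] = 16×1.2400×10^8/(π×116.2×0.9017) = 6.026×10^6 mm³.
d_o = 182.0 mm.

d_o = 182 mm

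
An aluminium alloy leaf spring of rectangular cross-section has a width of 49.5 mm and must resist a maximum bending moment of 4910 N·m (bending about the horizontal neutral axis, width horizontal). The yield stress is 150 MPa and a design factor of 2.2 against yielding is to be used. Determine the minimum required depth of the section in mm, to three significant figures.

h = 93.4 mm

σ_allow = 150/2.2 = 68.18 MPa.
For a rectangular section σ = 6M/(bh²), so h² = 6M/(b σ_allow) = 6×4910000/(49.5×68.18) = 8729 mm².
h = 93.43 mm.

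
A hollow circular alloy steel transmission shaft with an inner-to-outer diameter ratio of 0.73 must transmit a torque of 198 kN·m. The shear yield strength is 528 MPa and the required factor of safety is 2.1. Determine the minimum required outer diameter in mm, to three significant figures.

τ_allow = 528/2.1 = 251.4 MPa.
For a hollow shaft τ = 16T/[πd_o³(1−k⁴)] with k = 0.73, so 1−k⁴ = 0.7160.
d_o³ = 16T/[π τ_allow (1−k⁴)] = 16×1.9800×10^8/(π×251.4×0.7160) = 5.601×10^6 mm³.
d_o = 177.6 mm.

d_o = 178 mm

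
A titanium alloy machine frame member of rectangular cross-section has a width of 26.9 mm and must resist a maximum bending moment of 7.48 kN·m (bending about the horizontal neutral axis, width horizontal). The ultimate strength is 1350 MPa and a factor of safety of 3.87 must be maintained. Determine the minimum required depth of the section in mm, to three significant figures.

σ_allow = 1350/3.87 = 348.8 MPa.
For a rectangular section σ = 6M/(bh²), so h² = 6M/(b σ_allow) = 6×7480000/(26.9×348.8) = 4783 mm².
h = 69.16 mm.

h = 69.2 mm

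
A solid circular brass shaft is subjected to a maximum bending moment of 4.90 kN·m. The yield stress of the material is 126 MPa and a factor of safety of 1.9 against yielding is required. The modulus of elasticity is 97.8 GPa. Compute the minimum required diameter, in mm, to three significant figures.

σ_allow = 126/1.9 = 66.32 MPa.
For a solid circular section σ = 32M/(πd³), so d³ = 32M/(π σ_allow) = 32×4900000/(π×66.32) = 752600 mm³.
d = 90.96 mm.

d = 91.0 mm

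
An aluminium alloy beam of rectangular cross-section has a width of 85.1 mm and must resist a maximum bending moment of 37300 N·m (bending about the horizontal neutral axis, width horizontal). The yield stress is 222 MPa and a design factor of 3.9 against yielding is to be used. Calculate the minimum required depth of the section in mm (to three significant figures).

h = 215 mm

σ_allow = 222/3.9 = 56.92 MPa.
For a rectangular section σ = 6M/(bh²), so h² = 6M/(b σ_allow) = 6×3.7300×10^7/(85.1×56.92) = 46200 mm².
h = 214.9 mm.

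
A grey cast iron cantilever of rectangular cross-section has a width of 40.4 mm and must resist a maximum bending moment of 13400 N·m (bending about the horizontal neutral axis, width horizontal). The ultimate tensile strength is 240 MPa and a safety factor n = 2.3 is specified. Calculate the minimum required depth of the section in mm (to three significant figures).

h = 138 mm

σ_allow = 240/2.3 = 104.3 MPa.
For a rectangular section σ = 6M/(bh²), so h² = 6M/(b σ_allow) = 6×1.3400×10^7/(40.4×104.3) = 19070 mm².
h = 138.1 mm.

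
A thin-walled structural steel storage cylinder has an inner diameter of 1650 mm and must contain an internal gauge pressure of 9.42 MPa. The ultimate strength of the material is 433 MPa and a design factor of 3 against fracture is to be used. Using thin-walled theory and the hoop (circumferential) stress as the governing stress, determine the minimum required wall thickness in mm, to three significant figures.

t = 53.8 mm

σ_allow = 433/3 = 144.3 MPa.
Hoop stress σ_h = pD/(2t), so t = pD/(2σ_allow) = 9.42×1650/(2×144.3) = 53.84 mm.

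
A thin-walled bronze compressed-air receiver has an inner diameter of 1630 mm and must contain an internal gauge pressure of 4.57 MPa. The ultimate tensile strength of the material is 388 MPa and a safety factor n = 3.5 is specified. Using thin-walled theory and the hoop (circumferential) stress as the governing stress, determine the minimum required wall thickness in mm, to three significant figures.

t = 33.6 mm

σ_allow = 388/3.5 = 110.9 MPa.
Hoop stress σ_h = pD/(2t), so t = pD/(2σ_allow) = 4.57×1630/(2×110.9) = 33.60 mm.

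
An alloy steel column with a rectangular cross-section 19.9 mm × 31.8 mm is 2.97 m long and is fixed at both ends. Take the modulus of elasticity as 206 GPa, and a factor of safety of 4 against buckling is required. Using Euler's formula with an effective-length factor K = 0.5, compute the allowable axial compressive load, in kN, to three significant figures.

P_allow = 4.81 kN

Buckling occurs about the weak axis: I_min = h·b³/12 = 31.8×19.9³/12 = 20880 mm⁴ (b = 19.9 mm is the smaller dimension).
Effective length L_e = KL = 0.5×2.97 m = 1485 mm.
Euler critical load P_cr = π²EI/L_e² = π²×206000×20880/1485² = 19250 N.
P_allow = P_cr/n = 19250/4 = 4813 N.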